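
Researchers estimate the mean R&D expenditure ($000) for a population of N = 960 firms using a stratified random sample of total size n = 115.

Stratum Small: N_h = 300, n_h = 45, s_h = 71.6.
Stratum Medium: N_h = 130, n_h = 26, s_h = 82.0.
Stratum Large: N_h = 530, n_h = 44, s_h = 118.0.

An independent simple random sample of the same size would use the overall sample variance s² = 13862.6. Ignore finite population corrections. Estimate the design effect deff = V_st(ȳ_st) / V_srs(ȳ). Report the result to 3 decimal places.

deff ≈ 0.932

V̂(ȳ_st) = Σ W_h² s_h²/n_h, with W_h = N_h/N and N = 960:
  stratum Small: (300/960)²·71.6²/45 = 11.1253
  stratum Medium: (130/960)²·82.0²/26 = 4.7424
  stratum Large: (530/960)²·118.0²/44 = 96.4541
V_st = 112.322
V_srs = s²/n = 13862.6/115 = 120.544
deff = V_st / V_srs = 112.322/120.544 = 0.9318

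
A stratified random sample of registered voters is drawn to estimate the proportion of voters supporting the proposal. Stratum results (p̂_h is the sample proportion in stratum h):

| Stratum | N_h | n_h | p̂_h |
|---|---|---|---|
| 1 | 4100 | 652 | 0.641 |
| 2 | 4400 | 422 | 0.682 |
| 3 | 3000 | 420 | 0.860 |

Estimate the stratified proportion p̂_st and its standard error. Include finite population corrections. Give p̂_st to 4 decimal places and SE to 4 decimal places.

p̂_st ≈ 0.7138, SE ≈ 0.0111

N = 11500; stratum weights W_h = N_h/N.
p̂_st = Σ W_h p̂_h = (4100·0.641 + 4400·0.682 + 3000·0.860)/11500 = 0.71382
V̂(p̂_st) = Σ W_h² (1 − n_h/N_h) p̂_h(1−p̂_h)/(n_h−1):
  stratum 1: (4100/11500)²·(1 − 652/4100)·0.641·0.359/651 = 3.77857e-05
  stratum 2: (4400/11500)²·(1 − 422/4400)·0.682·0.318/421 = 6.81791e-05
  stratum 3: (3000/11500)²·(1 − 420/3000)·0.860·0.140/419 = 1.68174e-05
V̂(p̂_st) = 0.000122782; SE = √V̂ = 0.0110807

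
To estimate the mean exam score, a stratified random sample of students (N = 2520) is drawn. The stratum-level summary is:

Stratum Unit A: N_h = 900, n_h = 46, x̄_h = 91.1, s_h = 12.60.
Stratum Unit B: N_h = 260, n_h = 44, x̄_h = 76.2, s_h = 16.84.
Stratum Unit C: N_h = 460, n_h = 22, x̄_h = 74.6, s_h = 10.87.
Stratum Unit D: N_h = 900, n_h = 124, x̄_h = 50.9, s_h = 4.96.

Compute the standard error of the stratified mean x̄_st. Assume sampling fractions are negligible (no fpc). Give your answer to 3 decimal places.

V̂(x̄_st) = Σ W_h² s_h²/n_h, with W_h = N_h/N and N = 2520:
  stratum Unit A: (900/2520)²·12.60²/46 = 0.440217
  stratum Unit B: (260/2520)²·16.84²/44 = 0.0686084
  stratum Unit C: (460/2520)²·10.87²/22 = 0.178958
  stratum Unit D: (900/2520)²·4.96²/124 = 0.0253061
V̂(x̄_st) = 0.71309
SE(x̄_st) = √0.71309 = 0.844446

SE(x̄_st) ≈ 0.844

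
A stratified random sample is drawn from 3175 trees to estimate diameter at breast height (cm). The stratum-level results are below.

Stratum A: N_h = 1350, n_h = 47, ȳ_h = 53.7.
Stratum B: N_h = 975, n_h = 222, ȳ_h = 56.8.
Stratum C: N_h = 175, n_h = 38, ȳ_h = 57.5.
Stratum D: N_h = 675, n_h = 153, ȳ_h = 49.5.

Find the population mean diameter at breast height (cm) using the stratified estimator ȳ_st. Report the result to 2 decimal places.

ȳ_st ≈ 53.97

N = Σ N_h = 3175. Stratum weights W_h = N_h/N.
ȳ_st = (1350·53.7 + 975·56.8 + 175·57.5 + 675·49.5) / 3175 = 53.9685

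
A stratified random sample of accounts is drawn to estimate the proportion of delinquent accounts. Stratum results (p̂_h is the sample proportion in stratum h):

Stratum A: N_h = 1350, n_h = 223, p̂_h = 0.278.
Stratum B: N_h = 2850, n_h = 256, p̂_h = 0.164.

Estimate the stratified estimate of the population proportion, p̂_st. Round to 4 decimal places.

p̂_st ≈ 0.2006

N = 4200; stratum weights W_h = N_h/N.
p̂_st = Σ W_h p̂_h = (1350·0.278 + 2850·0.164)/4200 = 0.20064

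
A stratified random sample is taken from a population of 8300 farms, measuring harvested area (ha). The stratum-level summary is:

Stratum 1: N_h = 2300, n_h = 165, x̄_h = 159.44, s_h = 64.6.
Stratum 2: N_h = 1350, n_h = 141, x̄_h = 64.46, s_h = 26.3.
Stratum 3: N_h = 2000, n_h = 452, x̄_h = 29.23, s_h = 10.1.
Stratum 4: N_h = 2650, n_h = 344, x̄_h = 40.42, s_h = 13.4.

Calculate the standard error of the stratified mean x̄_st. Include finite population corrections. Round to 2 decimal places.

V̂(x̄_st) = Σ W_h² (1 − n_h/N_h) s_h²/n_h, with W_h = N_h/N and N = 8300:
  stratum 1: (2300/8300)²·(1 − 165/2300)·64.6²/165 = 1.80281
  stratum 2: (1350/8300)²·(1 − 141/1350)·26.3²/141 = 0.116224
  stratum 3: (2000/8300)²·(1 − 452/2000)·10.1²/452 = 0.0101426
  stratum 4: (2650/8300)²·(1 − 344/2650)·13.4²/344 = 0.046302
V̂(x̄_st) = 1.97548
SE(x̄_st) = √1.97548 = 1.40552

SE(x̄_st) ≈ 1.41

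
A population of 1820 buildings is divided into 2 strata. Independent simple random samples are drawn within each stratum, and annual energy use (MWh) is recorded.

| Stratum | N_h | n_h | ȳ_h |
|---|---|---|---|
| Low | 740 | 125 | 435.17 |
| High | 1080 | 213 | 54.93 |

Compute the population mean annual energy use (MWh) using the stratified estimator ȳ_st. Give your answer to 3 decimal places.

ȳ_st ≈ 209.533

N = Σ N_h = 1820. Stratum weights W_h = N_h/N.
ȳ_st = (740·435.17 + 1080·54.93) / 1820 = 209.53308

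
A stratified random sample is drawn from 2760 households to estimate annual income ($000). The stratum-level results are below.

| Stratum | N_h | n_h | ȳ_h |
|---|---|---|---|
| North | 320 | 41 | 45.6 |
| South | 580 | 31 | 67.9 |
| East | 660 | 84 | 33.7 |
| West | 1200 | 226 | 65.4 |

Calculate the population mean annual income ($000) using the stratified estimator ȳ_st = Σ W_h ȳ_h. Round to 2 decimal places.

ȳ_st ≈ 56.05

N = Σ N_h = 2760. Stratum weights W_h = N_h/N.
ȳ_st = (320·45.6 + 580·67.9 + 660·33.7 + 1200·65.4) / 2760 = 56.0493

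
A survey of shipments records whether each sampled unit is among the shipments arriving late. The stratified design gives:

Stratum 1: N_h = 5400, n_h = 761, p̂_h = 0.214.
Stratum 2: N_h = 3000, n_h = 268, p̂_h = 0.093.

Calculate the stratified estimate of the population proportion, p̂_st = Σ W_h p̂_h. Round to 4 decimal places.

p̂_st ≈ 0.1708

N = 8400; stratum weights W_h = N_h/N.
p̂_st = Σ W_h p̂_h = (5400·0.214 + 3000·0.093)/8400 = 0.17079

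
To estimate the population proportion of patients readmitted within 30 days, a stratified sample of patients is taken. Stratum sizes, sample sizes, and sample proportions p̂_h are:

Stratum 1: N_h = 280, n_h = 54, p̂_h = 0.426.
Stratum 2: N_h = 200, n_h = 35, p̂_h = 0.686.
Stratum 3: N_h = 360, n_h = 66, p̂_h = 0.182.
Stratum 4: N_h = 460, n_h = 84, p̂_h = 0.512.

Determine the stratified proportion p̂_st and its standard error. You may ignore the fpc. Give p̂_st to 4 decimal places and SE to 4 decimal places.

p̂_st ≈ 0.4289, SE ≈ 0.0303

N = 1300; stratum weights W_h = N_h/N.
p̂_st = Σ W_h p̂_h = (280·0.426 + 200·0.686 + 360·0.182 + 460·0.512)/1300 = 0.42886
V̂(p̂_st) = Σ W_h² p̂_h(1−p̂_h)/(n_h−1):
  stratum 1: (280/1300)²·0.426·0.574/53 = 0.00021403
  stratum 2: (200/1300)²·0.686·0.314/34 = 0.000149951
  stratum 3: (360/1300)²·0.182·0.818/65 = 0.000175643
  stratum 4: (460/1300)²·0.512·0.488/83 = 0.000376913
V̂(p̂_st) = 0.000916536; SE = √V̂ = 0.0302743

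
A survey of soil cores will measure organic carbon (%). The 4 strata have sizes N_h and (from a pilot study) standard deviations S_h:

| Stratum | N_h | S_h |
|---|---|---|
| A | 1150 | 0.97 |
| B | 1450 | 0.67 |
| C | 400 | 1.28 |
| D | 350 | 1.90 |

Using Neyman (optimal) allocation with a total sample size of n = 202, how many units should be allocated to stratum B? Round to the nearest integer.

Neyman allocation: n_h = n · N_h S_h / Σ N_i S_i, with n = 202.
  stratum A: N_h·S_h = 1150·0.97 = 1115.50
  stratum B: N_h·S_h = 1450·0.67 = 971.50
  stratum C: N_h·S_h = 400·1.28 = 512.00
  stratum D: N_h·S_h = 350·1.90 = 665.00
Σ N_h S_h = 3264.00
n for stratum B = 202·971.50/3264.00 = 60.123 → 60

60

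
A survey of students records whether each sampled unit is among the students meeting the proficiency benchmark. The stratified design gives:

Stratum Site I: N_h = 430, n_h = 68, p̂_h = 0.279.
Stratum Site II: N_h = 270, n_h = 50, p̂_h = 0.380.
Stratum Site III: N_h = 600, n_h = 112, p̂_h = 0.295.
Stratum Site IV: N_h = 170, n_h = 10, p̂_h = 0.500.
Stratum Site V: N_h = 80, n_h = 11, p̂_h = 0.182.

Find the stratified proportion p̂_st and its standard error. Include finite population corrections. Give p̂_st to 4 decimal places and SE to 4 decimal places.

p̂_st ≈ 0.3220, SE ≈ 0.0298

N = 1550; stratum weights W_h = N_h/N.
p̂_st = Σ W_h p̂_h = (430·0.279 + 270·0.380 + 600·0.295 + 170·0.500 + 80·0.182)/1550 = 0.32202
V̂(p̂_st) = Σ W_h² (1 − n_h/N_h) p̂_h(1−p̂_h)/(n_h−1):
  stratum Site I: (430/1550)²·(1 − 68/430)·0.279·0.721/67 = 0.000194526
  stratum Site II: (270/1550)²·(1 − 50/270)·0.380·0.620/49 = 0.000118878
  stratum Site III: (600/1550)²·(1 − 112/600)·0.295·0.705/111 = 0.000228347
  stratum Site IV: (170/1550)²·(1 − 10/170)·0.500·0.500/9 = 0.000314487
  stratum Site V: (80/1550)²·(1 − 11/80)·0.182·0.818/10 = 3.42058e-05
V̂(p̂_st) = 0.000890445; SE = √V̂ = 0.0298403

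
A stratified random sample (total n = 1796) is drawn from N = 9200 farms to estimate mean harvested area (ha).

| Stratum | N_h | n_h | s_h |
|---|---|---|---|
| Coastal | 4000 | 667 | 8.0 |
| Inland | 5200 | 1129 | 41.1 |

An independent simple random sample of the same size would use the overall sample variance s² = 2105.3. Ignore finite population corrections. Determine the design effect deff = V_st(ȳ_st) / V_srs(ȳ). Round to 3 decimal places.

V̂(ȳ_st) = Σ W_h² s_h²/n_h, with W_h = N_h/N and N = 9200:
  stratum Coastal: (4000/9200)²·8.0²/667 = 0.0181384
  stratum Inland: (5200/9200)²·41.1²/1129 = 0.477992
V_st = 0.49613
V_srs = s²/n = 2105.3/1796 = 1.17222
deff = V_st / V_srs = 0.49613/1.17222 = 0.4232

deff ≈ 0.423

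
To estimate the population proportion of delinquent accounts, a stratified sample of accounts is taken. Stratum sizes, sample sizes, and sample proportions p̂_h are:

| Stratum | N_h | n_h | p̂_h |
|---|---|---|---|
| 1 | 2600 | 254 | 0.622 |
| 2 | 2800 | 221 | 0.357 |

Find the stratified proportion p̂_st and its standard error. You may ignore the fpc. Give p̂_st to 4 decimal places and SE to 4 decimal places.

p̂_st ≈ 0.4846, SE ≈ 0.0223

N = 5400; stratum weights W_h = N_h/N.
p̂_st = Σ W_h p̂_h = (2600·0.622 + 2800·0.357)/5400 = 0.48459
V̂(p̂_st) = Σ W_h² p̂_h(1−p̂_h)/(n_h−1):
  stratum 1: (2600/5400)²·0.622·0.378/253 = 0.000215437
  stratum 2: (2800/5400)²·0.357·0.643/220 = 0.000280534
V̂(p̂_st) = 0.000495971; SE = √V̂ = 0.0222704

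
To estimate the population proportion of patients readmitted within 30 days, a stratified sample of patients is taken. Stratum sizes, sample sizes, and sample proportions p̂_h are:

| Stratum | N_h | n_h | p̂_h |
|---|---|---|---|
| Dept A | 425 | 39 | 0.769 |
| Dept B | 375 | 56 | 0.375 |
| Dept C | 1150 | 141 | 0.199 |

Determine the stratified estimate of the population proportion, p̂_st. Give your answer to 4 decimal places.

p̂_st ≈ 0.3571

N = 1950; stratum weights W_h = N_h/N.
p̂_st = Σ W_h p̂_h = (425·0.769 + 375·0.375 + 1150·0.199)/1950 = 0.35708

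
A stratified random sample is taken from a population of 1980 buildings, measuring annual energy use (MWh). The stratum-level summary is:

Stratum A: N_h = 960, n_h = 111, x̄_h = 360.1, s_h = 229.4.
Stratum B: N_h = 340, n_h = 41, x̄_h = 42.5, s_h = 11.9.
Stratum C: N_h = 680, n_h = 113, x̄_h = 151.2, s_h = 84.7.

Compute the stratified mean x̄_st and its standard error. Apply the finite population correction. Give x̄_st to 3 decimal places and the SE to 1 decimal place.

x̄_st = Σ W_h x̄_h = (960·360.1 + 340·42.5 + 680·151.2)/1980 = 233.81919
V̂(x̄_st) = Σ W_h² (1 − n_h/N_h) s_h²/n_h, with W_h = N_h/N and N = 1980:
  stratum A: (960/1980)²·(1 − 111/960)·229.4²/111 = 98.5627
  stratum B: (340/1980)²·(1 − 41/340)·11.9²/41 = 0.0895632
  stratum C: (680/1980)²·(1 − 113/680)·84.7²/113 = 6.24381
V̂(x̄_st) = 104.896
SE(x̄_st) = √104.896 = 10.2419

x̄_st ≈ 233.819, SE ≈ 10.2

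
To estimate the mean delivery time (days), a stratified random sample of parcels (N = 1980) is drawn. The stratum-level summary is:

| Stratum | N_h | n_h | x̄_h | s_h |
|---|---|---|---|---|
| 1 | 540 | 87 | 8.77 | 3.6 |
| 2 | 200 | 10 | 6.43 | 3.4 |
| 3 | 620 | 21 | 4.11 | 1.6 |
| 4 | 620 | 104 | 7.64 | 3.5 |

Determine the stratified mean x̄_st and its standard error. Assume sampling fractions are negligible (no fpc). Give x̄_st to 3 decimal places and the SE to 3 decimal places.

x̄_st = Σ W_h x̄_h = (540·8.77 + 200·6.43 + 620·4.11 + 620·7.64)/1980 = 6.72061
V̂(x̄_st) = Σ W_h² s_h²/n_h, with W_h = N_h/N and N = 1980:
  stratum 1: (540/1980)²·3.6²/87 = 0.0110801
  stratum 2: (200/1980)²·3.4²/10 = 0.0117947
  stratum 3: (620/1980)²·1.6²/21 = 0.0119529
  stratum 4: (620/1980)²·3.5²/104 = 0.0115493
V̂(x̄_st) = 0.046377
SE(x̄_st) = √0.046377 = 0.215353

x̄_st ≈ 6.721, SE ≈ 0.215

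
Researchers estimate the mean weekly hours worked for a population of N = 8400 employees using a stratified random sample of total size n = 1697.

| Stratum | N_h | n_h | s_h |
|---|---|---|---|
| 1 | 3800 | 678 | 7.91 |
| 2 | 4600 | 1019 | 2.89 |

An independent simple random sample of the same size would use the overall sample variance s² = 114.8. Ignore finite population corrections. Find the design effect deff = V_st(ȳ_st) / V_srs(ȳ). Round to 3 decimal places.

V̂(ȳ_st) = Σ W_h² s_h²/n_h, with W_h = N_h/N and N = 8400:
  stratum 1: (3800/8400)²·7.91²/678 = 0.0188856
  stratum 2: (4600/8400)²·2.89²/1019 = 0.00245798
V_st = 0.0213436
V_srs = s²/n = 114.8/1697 = 0.0676488
deff = V_st / V_srs = 0.0213436/0.0676488 = 0.3155

deff ≈ 0.316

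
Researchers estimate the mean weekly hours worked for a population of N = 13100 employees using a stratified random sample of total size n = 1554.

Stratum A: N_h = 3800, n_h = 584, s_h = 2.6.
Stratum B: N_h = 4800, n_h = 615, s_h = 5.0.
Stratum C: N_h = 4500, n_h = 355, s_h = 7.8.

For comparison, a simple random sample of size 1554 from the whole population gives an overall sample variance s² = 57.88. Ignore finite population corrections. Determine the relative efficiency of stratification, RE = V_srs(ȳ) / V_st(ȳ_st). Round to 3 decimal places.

V̂(ȳ_st) = Σ W_h² s_h²/n_h, with W_h = N_h/N and N = 13100:
  stratum A: (3800/13100)²·2.6²/584 = 0.000973999
  stratum B: (4800/13100)²·5.0²/615 = 0.00545764
  stratum C: (4500/13100)²·7.8²/355 = 0.0202229
V_st = 0.0266545
V_srs = s²/n = 57.88/1554 = 0.0372458
Relative efficiency = V_srs / V_st = 0.0372458/0.0266545 = 1.3974

RE ≈ 1.397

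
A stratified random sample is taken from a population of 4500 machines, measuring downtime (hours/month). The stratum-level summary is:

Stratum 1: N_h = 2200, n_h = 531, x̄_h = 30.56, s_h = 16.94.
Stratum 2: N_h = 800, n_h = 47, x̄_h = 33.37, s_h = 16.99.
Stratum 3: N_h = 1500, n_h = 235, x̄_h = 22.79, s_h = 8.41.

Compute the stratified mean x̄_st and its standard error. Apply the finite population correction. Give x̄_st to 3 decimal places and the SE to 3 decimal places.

x̄_st = Σ W_h x̄_h = (2200·30.56 + 800·33.37 + 1500·22.79)/4500 = 28.46956
V̂(x̄_st) = Σ W_h² (1 − n_h/N_h) s_h²/n_h, with W_h = N_h/N and N = 4500:
  stratum 1: (2200/4500)²·(1 − 531/2200)·16.94²/531 = 0.097991
  stratum 2: (800/4500)²·(1 − 47/800)·16.99²/47 = 0.182704
  stratum 3: (1500/4500)²·(1 − 235/1500)·8.41²/235 = 0.0282021
V̂(x̄_st) = 0.308897
SE(x̄_st) = √0.308897 = 0.555785

x̄_st ≈ 28.470, SE ≈ 0.556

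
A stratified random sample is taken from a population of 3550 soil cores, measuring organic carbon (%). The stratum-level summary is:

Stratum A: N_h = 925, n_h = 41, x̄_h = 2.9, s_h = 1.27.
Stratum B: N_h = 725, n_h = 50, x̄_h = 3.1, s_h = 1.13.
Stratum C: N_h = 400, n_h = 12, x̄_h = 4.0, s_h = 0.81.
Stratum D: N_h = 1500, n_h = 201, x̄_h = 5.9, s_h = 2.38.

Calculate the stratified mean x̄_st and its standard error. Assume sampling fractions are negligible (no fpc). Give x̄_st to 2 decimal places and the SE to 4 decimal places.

x̄_st = Σ W_h x̄_h = (925·2.9 + 725·3.1 + 400·4.0 + 1500·5.9)/3550 = 4.33239
V̂(x̄_st) = Σ W_h² s_h²/n_h, with W_h = N_h/N and N = 3550:
  stratum A: (925/3550)²·1.27²/41 = 0.00267086
  stratum B: (725/3550)²·1.13²/50 = 0.00106514
  stratum C: (400/3550)²·0.81²/12 = 0.000694148
  stratum D: (1500/3550)²·2.38²/201 = 0.00503134
V̂(x̄_st) = 0.00946148
SE(x̄_st) = √0.00946148 = 0.0972701

x̄_st ≈ 4.33, SE ≈ 0.0973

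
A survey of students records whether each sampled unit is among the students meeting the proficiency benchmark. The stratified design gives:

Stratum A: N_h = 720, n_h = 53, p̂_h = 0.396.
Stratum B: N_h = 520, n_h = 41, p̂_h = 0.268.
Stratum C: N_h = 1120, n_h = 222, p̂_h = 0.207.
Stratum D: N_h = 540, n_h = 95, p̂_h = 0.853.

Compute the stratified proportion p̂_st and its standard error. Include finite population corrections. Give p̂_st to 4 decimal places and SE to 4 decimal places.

p̂_st ≈ 0.3852, SE ≈ 0.0231

N = 2900; stratum weights W_h = N_h/N.
p̂_st = Σ W_h p̂_h = (720·0.396 + 520·0.268 + 1120·0.207 + 540·0.853)/2900 = 0.38515
V̂(p̂_st) = Σ W_h² (1 − n_h/N_h) p̂_h(1−p̂_h)/(n_h−1):
  stratum A: (720/2900)²·(1 − 53/720)·0.396·0.604/52 = 0.000262658
  stratum B: (520/2900)²·(1 − 41/520)·0.268·0.732/40 = 0.000145254
  stratum C: (1120/2900)²·(1 − 222/1120)·0.207·0.793/221 = 8.88279e-05
  stratum D: (540/2900)²·(1 − 95/540)·0.853·0.147/94 = 3.8115e-05
V̂(p̂_st) = 0.000534855; SE = √V̂ = 0.0231269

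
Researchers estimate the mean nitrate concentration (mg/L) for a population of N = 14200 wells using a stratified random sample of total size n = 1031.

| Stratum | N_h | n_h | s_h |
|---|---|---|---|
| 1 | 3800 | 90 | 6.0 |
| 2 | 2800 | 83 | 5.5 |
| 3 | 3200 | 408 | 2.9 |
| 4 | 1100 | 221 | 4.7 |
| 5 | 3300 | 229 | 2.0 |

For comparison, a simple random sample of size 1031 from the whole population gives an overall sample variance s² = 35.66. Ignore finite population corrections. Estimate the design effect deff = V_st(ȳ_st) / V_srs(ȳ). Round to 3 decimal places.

deff ≈ 1.313

V̂(ȳ_st) = Σ W_h² s_h²/n_h, with W_h = N_h/N and N = 14200:
  stratum 1: (3800/14200)²·6.0²/90 = 0.0286451
  stratum 2: (2800/14200)²·5.5²/83 = 0.0141705
  stratum 3: (3200/14200)²·2.9²/408 = 0.00104679
  stratum 4: (1100/14200)²·4.7²/221 = 0.000599808
  stratum 5: (3300/14200)²·2.0²/229 = 0.000943356
V_st = 0.0454056
V_srs = s²/n = 35.66/1031 = 0.0345878
deff = V_st / V_srs = 0.0454056/0.0345878 = 1.3128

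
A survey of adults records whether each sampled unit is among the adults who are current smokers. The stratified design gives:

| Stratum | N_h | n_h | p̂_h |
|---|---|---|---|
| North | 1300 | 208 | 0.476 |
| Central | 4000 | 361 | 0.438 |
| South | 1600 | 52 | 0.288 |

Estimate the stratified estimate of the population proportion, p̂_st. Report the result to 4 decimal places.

p̂_st ≈ 0.4104

N = 6900; stratum weights W_h = N_h/N.
p̂_st = Σ W_h p̂_h = (1300·0.476 + 4000·0.438 + 1600·0.288)/6900 = 0.41038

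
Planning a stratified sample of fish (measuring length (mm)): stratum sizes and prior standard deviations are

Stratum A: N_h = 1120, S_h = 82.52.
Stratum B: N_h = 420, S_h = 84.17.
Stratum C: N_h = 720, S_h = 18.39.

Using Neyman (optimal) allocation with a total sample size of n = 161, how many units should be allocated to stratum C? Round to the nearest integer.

Neyman allocation: n_h = n · N_h S_h / Σ N_i S_i, with n = 161.
  stratum A: N_h·S_h = 1120·82.52 = 92422.40
  stratum B: N_h·S_h = 420·84.17 = 35351.40
  stratum C: N_h·S_h = 720·18.39 = 13240.80
Σ N_h S_h = 141014.60
n for stratum C = 161·13240.80/141014.60 = 15.117 → 15

15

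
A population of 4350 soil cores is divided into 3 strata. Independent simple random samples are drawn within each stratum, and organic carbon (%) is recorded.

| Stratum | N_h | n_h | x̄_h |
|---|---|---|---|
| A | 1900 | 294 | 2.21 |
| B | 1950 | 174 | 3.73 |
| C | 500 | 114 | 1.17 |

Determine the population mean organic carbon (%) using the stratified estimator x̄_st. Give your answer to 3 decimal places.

x̄_st ≈ 2.772

N = Σ N_h = 4350. Stratum weights W_h = N_h/N.
x̄_st = (1900·2.21 + 1950·3.73 + 500·1.17) / 4350 = 2.77184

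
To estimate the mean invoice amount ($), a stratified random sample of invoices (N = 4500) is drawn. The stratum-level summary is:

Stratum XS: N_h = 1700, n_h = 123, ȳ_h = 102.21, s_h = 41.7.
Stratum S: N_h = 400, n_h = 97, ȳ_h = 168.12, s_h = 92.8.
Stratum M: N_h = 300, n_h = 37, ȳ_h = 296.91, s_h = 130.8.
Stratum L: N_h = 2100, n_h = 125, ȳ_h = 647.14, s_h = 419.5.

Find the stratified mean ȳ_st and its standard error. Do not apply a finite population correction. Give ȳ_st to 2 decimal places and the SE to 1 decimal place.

ȳ_st = Σ W_h ȳ_h = (1700·102.21 + 400·168.12 + 300·296.91 + 2100·647.14)/4500 = 375.34933
V̂(ȳ_st) = Σ W_h² s_h²/n_h, with W_h = N_h/N and N = 4500:
  stratum XS: (1700/4500)²·41.7²/123 = 2.01762
  stratum S: (400/4500)²·92.8²/97 = 0.701486
  stratum M: (300/4500)²·130.8²/37 = 2.05509
  stratum L: (2100/4500)²·419.5²/125 = 306.597
V̂(ȳ_st) = 311.371
SE(ȳ_st) = √311.371 = 17.6457

ȳ_st ≈ 375.35, SE ≈ 17.6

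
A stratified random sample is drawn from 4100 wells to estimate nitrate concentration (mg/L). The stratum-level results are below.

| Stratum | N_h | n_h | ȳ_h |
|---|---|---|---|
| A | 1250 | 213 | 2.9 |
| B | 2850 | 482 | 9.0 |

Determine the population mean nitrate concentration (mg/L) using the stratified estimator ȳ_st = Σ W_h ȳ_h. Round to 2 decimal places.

N = Σ N_h = 4100. Stratum weights W_h = N_h/N.
ȳ_st = (1250·2.9 + 2850·9.0) / 4100 = 7.1402

ȳ_st ≈ 7.14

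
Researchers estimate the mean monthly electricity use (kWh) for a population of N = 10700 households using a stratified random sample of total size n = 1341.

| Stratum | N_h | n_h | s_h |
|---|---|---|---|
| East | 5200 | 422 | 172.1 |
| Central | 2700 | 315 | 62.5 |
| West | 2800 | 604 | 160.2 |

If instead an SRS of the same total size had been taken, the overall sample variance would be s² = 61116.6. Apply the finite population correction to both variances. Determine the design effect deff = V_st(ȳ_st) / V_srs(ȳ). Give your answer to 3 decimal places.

deff ≈ 0.457

V̂(ȳ_st) = Σ W_h² (1 − n_h/N_h) s_h²/n_h, with W_h = N_h/N and N = 10700:
  stratum East: (5200/10700)²·(1 − 422/5200)·172.1²/422 = 15.2311
  stratum Central: (2700/10700)²·(1 − 315/2700)·62.5²/315 = 0.697484
  stratum West: (2800/10700)²·(1 − 604/2800)·160.2²/604 = 2.28198
V_st = 18.2106
V_srs = (1 − 1341/10700)·61116.6/1341 = 39.8636
deff = V_st / V_srs = 18.2106/39.8636 = 0.4568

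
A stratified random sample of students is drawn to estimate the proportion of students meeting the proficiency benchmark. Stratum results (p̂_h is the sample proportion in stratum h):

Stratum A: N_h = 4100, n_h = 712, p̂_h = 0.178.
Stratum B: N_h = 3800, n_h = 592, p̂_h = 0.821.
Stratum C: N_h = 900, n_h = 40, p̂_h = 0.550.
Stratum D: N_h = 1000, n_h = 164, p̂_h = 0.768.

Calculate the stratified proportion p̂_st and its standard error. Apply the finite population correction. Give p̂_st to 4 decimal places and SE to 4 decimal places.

p̂_st ≈ 0.5217, SE ≈ 0.0110

N = 9800; stratum weights W_h = N_h/N.
p̂_st = Σ W_h p̂_h = (4100·0.178 + 3800·0.821 + 900·0.550 + 1000·0.768)/9800 = 0.52169
V̂(p̂_st) = Σ W_h² (1 − n_h/N_h) p̂_h(1−p̂_h)/(n_h−1):
  stratum A: (4100/9800)²·(1 − 712/4100)·0.178·0.822/711 = 2.97644e-05
  stratum B: (3800/9800)²·(1 − 592/3800)·0.821·0.179/591 = 3.15627e-05
  stratum C: (900/9800)²·(1 − 40/900)·0.550·0.450/39 = 5.11446e-05
  stratum D: (1000/9800)²·(1 − 164/1000)·0.768·0.232/163 = 9.51515e-06
V̂(p̂_st) = 0.000121987; SE = √V̂ = 0.0110448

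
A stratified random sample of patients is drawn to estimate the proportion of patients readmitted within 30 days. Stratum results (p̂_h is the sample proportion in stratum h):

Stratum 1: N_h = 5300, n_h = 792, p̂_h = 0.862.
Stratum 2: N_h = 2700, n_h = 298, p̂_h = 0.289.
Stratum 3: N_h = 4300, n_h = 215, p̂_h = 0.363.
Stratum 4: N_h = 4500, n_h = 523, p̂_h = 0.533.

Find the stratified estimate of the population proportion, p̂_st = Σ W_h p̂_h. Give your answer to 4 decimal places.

N = 16800; stratum weights W_h = N_h/N.
p̂_st = Σ W_h p̂_h = (5300·0.862 + 2700·0.289 + 4300·0.363 + 4500·0.533)/16800 = 0.55407

p̂_st ≈ 0.5541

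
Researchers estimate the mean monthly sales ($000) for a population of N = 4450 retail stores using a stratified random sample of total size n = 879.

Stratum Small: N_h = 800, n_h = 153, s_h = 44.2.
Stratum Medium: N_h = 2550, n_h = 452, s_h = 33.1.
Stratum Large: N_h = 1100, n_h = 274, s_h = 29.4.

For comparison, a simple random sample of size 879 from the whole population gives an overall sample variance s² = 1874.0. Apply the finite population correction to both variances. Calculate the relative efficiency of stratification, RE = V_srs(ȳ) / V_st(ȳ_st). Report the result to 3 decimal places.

RE ≈ 1.510

V̂(ȳ_st) = Σ W_h² (1 − n_h/N_h) s_h²/n_h, with W_h = N_h/N and N = 4450:
  stratum Small: (800/4450)²·(1 − 153/800)·44.2²/153 = 0.333755
  stratum Medium: (2550/4450)²·(1 − 452/2550)·33.1²/452 = 0.654852
  stratum Large: (1100/4450)²·(1 − 274/1100)·29.4²/274 = 0.144743
V_st = 1.13335
V_srs = (1 − 879/4450)·1874.0/879 = 1.71084
Relative efficiency = V_srs / V_st = 1.71084/1.13335 = 1.5095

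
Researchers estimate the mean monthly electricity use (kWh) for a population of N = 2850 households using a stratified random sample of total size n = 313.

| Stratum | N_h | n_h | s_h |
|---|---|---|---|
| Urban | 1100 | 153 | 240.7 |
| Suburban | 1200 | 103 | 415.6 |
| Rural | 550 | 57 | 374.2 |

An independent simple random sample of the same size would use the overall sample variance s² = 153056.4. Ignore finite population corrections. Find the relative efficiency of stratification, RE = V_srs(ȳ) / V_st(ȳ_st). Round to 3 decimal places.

V̂(ȳ_st) = Σ W_h² s_h²/n_h, with W_h = N_h/N and N = 2850:
  stratum Urban: (1100/2850)²·240.7²/153 = 56.41
  stratum Suburban: (1200/2850)²·415.6²/103 = 297.294
  stratum Rural: (550/2850)²·374.2²/57 = 91.4889
V_st = 445.193
V_srs = s²/n = 153056.4/313 = 488.998
Relative efficiency = V_srs / V_st = 488.998/445.193 = 1.0984

RE ≈ 1.098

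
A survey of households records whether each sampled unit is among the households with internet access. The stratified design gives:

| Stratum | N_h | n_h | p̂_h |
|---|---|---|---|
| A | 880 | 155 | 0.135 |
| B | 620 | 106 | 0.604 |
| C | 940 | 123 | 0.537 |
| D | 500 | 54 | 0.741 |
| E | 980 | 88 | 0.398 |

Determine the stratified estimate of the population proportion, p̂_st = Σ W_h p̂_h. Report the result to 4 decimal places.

p̂_st ≈ 0.4486

N = 3920; stratum weights W_h = N_h/N.
p̂_st = Σ W_h p̂_h = (880·0.135 + 620·0.604 + 940·0.537 + 500·0.741 + 980·0.398)/3920 = 0.44862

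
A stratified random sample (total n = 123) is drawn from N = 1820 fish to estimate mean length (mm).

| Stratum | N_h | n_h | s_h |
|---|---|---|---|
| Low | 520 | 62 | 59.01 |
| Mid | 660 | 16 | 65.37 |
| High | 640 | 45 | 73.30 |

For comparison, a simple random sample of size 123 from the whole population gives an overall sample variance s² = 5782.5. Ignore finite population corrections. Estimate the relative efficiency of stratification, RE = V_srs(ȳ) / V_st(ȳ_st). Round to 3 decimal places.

V̂(ȳ_st) = Σ W_h² s_h²/n_h, with W_h = N_h/N and N = 1820:
  stratum Low: (520/1820)²·59.01²/62 = 4.58483
  stratum Mid: (660/1820)²·65.37²/16 = 35.1222
  stratum High: (640/1820)²·73.30²/45 = 14.7643
V_st = 54.4714
V_srs = s²/n = 5782.5/123 = 47.0122
Relative efficiency = V_srs / V_st = 47.0122/54.4714 = 0.8631

RE ≈ 0.863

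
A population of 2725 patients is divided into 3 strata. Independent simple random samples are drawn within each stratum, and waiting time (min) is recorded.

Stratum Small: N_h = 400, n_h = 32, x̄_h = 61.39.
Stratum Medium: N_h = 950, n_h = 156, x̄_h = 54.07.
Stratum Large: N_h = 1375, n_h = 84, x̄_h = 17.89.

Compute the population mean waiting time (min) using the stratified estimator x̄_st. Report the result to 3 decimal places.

N = Σ N_h = 2725. Stratum weights W_h = N_h/N.
x̄_st = (400·61.39 + 950·54.07 + 1375·17.89) / 2725 = 36.88853

x̄_st ≈ 36.889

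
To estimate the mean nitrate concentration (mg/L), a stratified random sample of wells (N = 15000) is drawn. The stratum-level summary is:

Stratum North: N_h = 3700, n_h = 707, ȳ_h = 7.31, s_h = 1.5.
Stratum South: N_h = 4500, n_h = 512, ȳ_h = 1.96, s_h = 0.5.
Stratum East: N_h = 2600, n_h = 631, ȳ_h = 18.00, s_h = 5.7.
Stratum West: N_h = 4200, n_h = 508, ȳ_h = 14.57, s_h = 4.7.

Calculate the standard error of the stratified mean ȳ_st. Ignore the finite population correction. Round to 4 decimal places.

V̂(ȳ_st) = Σ W_h² s_h²/n_h, with W_h = N_h/N and N = 15000:
  stratum North: (3700/15000)²·1.5²/707 = 0.000193635
  stratum South: (4500/15000)²·0.5²/512 = 4.39453e-05
  stratum East: (2600/15000)²·5.7²/631 = 0.00154698
  stratum West: (4200/15000)²·4.7²/508 = 0.00340917
V̂(ȳ_st) = 0.00519373
SE(ȳ_st) = √0.00519373 = 0.0720675

SE(ȳ_st) ≈ 0.0721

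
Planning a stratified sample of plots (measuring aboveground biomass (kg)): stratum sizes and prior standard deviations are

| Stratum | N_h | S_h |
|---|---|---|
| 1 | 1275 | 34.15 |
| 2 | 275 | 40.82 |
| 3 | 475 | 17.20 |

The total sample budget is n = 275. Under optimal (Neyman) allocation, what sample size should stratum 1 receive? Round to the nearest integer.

Neyman allocation: n_h = n · N_h S_h / Σ N_i S_i, with n = 275.
  stratum 1: N_h·S_h = 1275·34.15 = 43541.25
  stratum 2: N_h·S_h = 275·40.82 = 11225.50
  stratum 3: N_h·S_h = 475·17.20 = 8170.00
Σ N_h S_h = 62936.75
n for stratum 1 = 275·43541.25/62936.75 = 190.252 → 190

190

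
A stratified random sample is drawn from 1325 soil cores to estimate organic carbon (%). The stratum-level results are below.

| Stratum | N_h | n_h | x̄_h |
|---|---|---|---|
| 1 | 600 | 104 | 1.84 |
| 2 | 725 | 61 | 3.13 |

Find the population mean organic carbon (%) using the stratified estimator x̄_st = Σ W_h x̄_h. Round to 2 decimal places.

x̄_st ≈ 2.55

N = Σ N_h = 1325. Stratum weights W_h = N_h/N.
x̄_st = (600·1.84 + 725·3.13) / 1325 = 2.5458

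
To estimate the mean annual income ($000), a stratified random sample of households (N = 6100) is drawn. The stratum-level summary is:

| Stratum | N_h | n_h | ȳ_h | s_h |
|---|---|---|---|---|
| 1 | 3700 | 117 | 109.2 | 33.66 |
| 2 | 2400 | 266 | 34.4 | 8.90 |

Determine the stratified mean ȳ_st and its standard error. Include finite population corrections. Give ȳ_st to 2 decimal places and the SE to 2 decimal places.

ȳ_st ≈ 79.77, SE ≈ 1.87

ȳ_st = Σ W_h ȳ_h = (3700·109.2 + 2400·34.4)/6100 = 79.77049
V̂(ȳ_st) = Σ W_h² (1 − n_h/N_h) s_h²/n_h, with W_h = N_h/N and N = 6100:
  stratum 1: (3700/6100)²·(1 − 117/3700)·33.66²/117 = 3.4501
  stratum 2: (2400/6100)²·(1 − 266/2400)·8.90²/266 = 0.0409868
V̂(ȳ_st) = 3.49108
SE(ȳ_st) = √3.49108 = 1.86844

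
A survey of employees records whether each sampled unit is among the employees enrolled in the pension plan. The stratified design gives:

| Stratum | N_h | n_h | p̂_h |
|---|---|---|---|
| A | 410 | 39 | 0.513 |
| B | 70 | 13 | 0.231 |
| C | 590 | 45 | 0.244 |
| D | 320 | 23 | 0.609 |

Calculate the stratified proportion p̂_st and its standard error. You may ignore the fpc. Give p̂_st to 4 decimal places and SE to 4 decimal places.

N = 1390; stratum weights W_h = N_h/N.
p̂_st = Σ W_h p̂_h = (410·0.513 + 70·0.231 + 590·0.244 + 320·0.609)/1390 = 0.40672
V̂(p̂_st) = Σ W_h² p̂_h(1−p̂_h)/(n_h−1):
  stratum A: (410/1390)²·0.513·0.487/38 = 0.000572006
  stratum B: (70/1390)²·0.231·0.769/12 = 3.75425e-05
  stratum C: (590/1390)²·0.244·0.756/44 = 0.000755324
  stratum D: (320/1390)²·0.609·0.391/22 = 0.000573643
V̂(p̂_st) = 0.00193852; SE = √V̂ = 0.0440286

p̂_st ≈ 0.4067, SE ≈ 0.0440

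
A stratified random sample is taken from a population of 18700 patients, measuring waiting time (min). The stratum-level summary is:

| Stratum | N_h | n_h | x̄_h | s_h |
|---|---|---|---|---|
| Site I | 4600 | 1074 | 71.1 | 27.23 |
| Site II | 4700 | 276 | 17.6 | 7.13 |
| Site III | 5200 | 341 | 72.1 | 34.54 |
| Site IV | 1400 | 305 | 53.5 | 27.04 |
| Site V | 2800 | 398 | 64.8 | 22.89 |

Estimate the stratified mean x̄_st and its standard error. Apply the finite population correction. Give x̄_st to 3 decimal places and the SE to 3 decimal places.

x̄_st ≈ 55.671, SE ≈ 0.576

x̄_st = Σ W_h x̄_h = (4600·71.1 + 4700·17.6 + 5200·72.1 + 1400·53.5 + 2800·64.8)/18700 = 55.67059
V̂(x̄_st) = Σ W_h² (1 − n_h/N_h) s_h²/n_h, with W_h = N_h/N and N = 18700:
  stratum Site I: (4600/18700)²·(1 − 1074/4600)·27.23²/1074 = 0.032022
  stratum Site II: (4700/18700)²·(1 − 276/4700)·7.13²/276 = 0.0109522
  stratum Site III: (5200/18700)²·(1 − 341/5200)·34.54²/341 = 0.252789
  stratum Site IV: (1400/18700)²·(1 − 305/1400)·27.04²/305 = 0.0105093
  stratum Site V: (2800/18700)²·(1 − 398/2800)·22.89²/398 = 0.0253196
V̂(x̄_st) = 0.331591
SE(x̄_st) = √0.331591 = 0.57584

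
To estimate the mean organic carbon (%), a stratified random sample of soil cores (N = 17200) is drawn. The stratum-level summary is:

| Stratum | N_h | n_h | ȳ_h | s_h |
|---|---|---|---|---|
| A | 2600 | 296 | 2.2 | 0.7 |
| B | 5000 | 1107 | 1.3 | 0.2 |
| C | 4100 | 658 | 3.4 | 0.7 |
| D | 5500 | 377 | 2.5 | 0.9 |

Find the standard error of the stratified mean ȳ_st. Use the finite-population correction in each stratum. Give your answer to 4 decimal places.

V̂(ȳ_st) = Σ W_h² (1 − n_h/N_h) s_h²/n_h, with W_h = N_h/N and N = 17200:
  stratum A: (2600/17200)²·(1 − 296/2600)·0.7²/296 = 3.35199e-05
  stratum B: (5000/17200)²·(1 − 1107/5000)·0.2²/1107 = 2.37744e-06
  stratum C: (4100/17200)²·(1 − 658/4100)·0.7²/658 = 3.55229e-05
  stratum D: (5500/17200)²·(1 − 377/5500)·0.9²/377 = 0.000204632
V̂(ȳ_st) = 0.000276052
SE(ȳ_st) = √0.000276052 = 0.0166148

SE(ȳ_st) ≈ 0.0166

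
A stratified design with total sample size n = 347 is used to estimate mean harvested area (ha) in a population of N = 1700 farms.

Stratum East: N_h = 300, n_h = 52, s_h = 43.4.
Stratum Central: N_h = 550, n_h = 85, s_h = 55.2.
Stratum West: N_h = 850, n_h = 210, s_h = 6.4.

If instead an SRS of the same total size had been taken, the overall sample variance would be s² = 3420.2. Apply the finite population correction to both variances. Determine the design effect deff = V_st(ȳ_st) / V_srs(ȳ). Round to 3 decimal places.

deff ≈ 0.528

V̂(ȳ_st) = Σ W_h² (1 − n_h/N_h) s_h²/n_h, with W_h = N_h/N and N = 1700:
  stratum East: (300/1700)²·(1 − 52/300)·43.4²/52 = 0.932505
  stratum Central: (550/1700)²·(1 − 85/550)·55.2²/85 = 3.17232
  stratum West: (850/1700)²·(1 − 210/850)·6.4²/210 = 0.0367148
V_st = 4.14154
V_srs = (1 − 347/1700)·3420.2/347 = 7.8446
deff = V_st / V_srs = 4.14154/7.8446 = 0.5279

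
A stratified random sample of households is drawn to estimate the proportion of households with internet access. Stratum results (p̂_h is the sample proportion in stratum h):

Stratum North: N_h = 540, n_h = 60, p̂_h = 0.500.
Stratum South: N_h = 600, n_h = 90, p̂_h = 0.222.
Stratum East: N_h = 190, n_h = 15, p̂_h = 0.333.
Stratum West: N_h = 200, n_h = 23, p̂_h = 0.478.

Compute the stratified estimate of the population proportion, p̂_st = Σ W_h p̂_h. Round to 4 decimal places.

p̂_st ≈ 0.3674

N = 1530; stratum weights W_h = N_h/N.
p̂_st = Σ W_h p̂_h = (540·0.500 + 600·0.222 + 190·0.333 + 200·0.478)/1530 = 0.36737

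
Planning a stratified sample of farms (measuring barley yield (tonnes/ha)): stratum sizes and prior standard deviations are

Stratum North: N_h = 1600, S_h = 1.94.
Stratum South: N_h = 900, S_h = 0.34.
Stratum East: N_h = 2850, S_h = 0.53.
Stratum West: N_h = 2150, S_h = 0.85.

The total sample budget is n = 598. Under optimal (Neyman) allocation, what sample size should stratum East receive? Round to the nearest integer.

134

Neyman allocation: n_h = n · N_h S_h / Σ N_i S_i, with n = 598.
  stratum North: N_h·S_h = 1600·1.94 = 3104.00
  stratum South: N_h·S_h = 900·0.34 = 306.00
  stratum East: N_h·S_h = 2850·0.53 = 1510.50
  stratum West: N_h·S_h = 2150·0.85 = 1827.50
Σ N_h S_h = 6748.00
n for stratum East = 598·1510.50/6748.00 = 133.859 → 134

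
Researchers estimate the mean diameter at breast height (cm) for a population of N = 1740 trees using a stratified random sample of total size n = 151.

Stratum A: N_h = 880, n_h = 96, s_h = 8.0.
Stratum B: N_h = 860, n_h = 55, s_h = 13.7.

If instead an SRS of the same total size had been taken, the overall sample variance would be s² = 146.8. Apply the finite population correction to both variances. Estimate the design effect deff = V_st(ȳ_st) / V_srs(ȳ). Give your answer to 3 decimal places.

deff ≈ 1.050

V̂(ȳ_st) = Σ W_h² (1 − n_h/N_h) s_h²/n_h, with W_h = N_h/N and N = 1740:
  stratum A: (880/1740)²·(1 − 96/880)·8.0²/96 = 0.151918
  stratum B: (860/1740)²·(1 − 55/860)·13.7²/55 = 0.780323
V_st = 0.932241
V_srs = (1 − 151/1740)·146.8/151 = 0.887818
deff = V_st / V_srs = 0.932241/0.887818 = 1.0500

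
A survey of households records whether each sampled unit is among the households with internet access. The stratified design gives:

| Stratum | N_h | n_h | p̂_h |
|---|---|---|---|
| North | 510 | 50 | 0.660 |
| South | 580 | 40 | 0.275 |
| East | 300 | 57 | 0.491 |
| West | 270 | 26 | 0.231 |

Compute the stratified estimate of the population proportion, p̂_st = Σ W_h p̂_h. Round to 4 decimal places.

N = 1660; stratum weights W_h = N_h/N.
p̂_st = Σ W_h p̂_h = (510·0.660 + 580·0.275 + 300·0.491 + 270·0.231)/1660 = 0.42516

p̂_st ≈ 0.4252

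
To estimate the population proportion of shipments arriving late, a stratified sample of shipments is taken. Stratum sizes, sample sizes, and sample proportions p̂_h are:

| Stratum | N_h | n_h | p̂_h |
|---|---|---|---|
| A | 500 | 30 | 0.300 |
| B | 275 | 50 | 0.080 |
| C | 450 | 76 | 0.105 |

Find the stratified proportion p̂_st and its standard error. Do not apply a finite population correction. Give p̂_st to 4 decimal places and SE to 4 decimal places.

p̂_st ≈ 0.1790, SE ≈ 0.0381

N = 1225; stratum weights W_h = N_h/N.
p̂_st = Σ W_h p̂_h = (500·0.300 + 275·0.080 + 450·0.105)/1225 = 0.17898
V̂(p̂_st) = Σ W_h² p̂_h(1−p̂_h)/(n_h−1):
  stratum A: (500/1225)²·0.300·0.700/29 = 0.00120639
  stratum B: (275/1225)²·0.080·0.920/49 = 7.56964e-05
  stratum C: (450/1225)²·0.105·0.895/75 = 0.000169085
V̂(p̂_st) = 0.00145117; SE = √V̂ = 0.0380943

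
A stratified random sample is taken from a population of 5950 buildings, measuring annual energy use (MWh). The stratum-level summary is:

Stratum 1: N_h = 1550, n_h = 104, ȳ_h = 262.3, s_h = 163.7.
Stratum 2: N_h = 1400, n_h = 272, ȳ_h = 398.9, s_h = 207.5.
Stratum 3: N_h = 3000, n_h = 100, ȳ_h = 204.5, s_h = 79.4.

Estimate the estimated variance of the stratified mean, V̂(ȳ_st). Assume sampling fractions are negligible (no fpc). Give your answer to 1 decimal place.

V̂(ȳ_st) = Σ W_h² s_h²/n_h, with W_h = N_h/N and N = 5950:
  stratum 1: (1550/5950)²·163.7²/104 = 17.4861
  stratum 2: (1400/5950)²·207.5²/272 = 8.76374
  stratum 3: (3000/5950)²·79.4²/100 = 16.0269
V̂(ȳ_st) = 42.2768

V̂(ȳ_st) ≈ 42.3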